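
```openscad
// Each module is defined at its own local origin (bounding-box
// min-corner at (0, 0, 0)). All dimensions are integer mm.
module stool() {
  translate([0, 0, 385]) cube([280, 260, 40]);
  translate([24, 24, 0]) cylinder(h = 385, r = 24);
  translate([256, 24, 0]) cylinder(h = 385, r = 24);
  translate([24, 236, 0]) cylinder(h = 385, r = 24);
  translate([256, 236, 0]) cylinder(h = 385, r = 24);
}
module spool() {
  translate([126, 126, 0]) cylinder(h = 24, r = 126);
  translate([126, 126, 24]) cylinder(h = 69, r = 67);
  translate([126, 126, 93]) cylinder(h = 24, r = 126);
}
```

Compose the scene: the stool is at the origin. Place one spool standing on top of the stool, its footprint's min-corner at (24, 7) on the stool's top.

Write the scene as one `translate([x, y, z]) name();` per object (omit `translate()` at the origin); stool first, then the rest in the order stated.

stool();
translate([24, 7, 425]) spool();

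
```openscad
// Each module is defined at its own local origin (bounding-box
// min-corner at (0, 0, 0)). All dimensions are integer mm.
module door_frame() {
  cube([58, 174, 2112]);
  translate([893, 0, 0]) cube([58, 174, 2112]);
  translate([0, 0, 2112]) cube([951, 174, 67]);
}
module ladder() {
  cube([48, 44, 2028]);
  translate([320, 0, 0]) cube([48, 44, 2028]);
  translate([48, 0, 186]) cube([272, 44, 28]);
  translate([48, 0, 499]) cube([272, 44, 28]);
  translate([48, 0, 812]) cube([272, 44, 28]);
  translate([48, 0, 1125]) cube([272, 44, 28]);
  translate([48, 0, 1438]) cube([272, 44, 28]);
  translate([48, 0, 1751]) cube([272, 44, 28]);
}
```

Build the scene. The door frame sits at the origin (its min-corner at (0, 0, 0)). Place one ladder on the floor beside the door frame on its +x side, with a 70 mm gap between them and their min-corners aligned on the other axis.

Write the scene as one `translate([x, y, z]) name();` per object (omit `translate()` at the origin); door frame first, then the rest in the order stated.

door_frame();
translate([1021, 0, 0]) ladder();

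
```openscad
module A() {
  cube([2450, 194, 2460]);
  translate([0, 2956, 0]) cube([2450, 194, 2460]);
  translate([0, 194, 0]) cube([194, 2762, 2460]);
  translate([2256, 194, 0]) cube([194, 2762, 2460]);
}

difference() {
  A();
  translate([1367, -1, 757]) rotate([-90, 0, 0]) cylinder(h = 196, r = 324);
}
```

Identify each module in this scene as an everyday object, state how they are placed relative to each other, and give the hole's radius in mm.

A is a house frame. The house frame has a circular hole through its front wall. The hole's radius is 324 mm.

The subtracted cylinder has r = 324 mm.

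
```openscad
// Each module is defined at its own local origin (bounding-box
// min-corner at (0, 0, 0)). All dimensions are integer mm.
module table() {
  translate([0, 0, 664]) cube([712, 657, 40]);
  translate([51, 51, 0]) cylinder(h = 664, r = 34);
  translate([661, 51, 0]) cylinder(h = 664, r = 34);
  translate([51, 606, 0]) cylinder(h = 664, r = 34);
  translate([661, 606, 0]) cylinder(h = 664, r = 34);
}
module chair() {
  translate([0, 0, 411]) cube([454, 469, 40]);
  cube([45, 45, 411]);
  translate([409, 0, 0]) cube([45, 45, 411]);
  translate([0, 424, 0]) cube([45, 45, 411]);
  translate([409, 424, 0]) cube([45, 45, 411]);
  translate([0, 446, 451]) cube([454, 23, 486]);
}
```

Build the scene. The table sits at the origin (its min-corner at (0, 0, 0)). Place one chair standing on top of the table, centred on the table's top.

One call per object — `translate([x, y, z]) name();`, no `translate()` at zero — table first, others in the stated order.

table();
translate([129, 94, 704]) chair();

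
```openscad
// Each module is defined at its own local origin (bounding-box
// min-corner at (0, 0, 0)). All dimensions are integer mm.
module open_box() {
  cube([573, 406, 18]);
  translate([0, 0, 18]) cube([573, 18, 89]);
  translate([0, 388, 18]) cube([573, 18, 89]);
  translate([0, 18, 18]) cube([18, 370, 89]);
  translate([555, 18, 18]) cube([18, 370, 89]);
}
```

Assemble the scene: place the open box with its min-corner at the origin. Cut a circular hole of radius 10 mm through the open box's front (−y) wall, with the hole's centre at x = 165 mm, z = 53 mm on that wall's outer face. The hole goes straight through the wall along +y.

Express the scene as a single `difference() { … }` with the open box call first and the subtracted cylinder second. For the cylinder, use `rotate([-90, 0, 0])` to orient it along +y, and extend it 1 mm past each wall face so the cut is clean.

difference() {
  open_box();
  translate([165, -1, 53]) rotate([-90, 0, 0]) cylinder(h = 20, r = 10);
}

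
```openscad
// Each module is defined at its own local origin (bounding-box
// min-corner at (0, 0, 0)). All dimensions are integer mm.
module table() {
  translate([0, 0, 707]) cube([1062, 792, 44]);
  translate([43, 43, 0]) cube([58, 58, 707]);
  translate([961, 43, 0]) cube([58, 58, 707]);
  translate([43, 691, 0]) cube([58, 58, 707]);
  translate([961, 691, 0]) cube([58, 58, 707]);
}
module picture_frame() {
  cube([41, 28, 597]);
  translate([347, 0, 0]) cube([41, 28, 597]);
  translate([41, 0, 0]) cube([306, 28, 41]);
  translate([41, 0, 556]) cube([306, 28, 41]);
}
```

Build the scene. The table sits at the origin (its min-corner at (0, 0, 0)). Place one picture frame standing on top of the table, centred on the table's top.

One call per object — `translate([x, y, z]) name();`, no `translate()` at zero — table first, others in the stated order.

table();
translate([337, 382, 751]) picture_frame();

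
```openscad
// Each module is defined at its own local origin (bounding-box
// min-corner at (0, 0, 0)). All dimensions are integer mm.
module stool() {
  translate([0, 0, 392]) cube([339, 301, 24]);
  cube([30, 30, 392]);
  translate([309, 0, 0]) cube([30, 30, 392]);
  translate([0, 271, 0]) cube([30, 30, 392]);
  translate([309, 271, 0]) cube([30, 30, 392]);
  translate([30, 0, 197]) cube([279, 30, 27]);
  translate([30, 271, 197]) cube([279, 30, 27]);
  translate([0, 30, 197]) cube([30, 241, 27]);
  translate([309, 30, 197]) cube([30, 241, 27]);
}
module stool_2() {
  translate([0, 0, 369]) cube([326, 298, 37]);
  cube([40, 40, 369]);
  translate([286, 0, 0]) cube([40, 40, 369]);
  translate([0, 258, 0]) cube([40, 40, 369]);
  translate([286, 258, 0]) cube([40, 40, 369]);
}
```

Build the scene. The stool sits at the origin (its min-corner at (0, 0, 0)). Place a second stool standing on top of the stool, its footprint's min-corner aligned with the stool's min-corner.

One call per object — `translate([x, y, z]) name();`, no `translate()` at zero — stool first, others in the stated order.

stool();
translate([0, 0, 416]) stool_2();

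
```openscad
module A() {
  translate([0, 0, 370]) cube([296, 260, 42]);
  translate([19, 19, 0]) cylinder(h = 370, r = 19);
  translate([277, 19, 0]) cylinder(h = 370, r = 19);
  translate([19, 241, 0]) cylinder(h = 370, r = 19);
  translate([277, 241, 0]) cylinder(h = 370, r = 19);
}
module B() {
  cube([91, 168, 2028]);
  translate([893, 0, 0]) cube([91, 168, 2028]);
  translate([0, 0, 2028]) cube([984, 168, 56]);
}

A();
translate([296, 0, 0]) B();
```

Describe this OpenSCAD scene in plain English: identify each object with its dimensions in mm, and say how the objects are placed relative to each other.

A is a four-legged stool. The seat is a 296×260×42 mm slab whose top surface is at z = 412 mm; four round legs, each 38 mm in diameter, run from the floor (z = 0) to the underside of the seat, each leg's axis is inset half a diameter from the nearest pair of seat edges (so the leg's bounding box is flush with the corner).

B is a door frame. The clear opening is 802 mm wide and 2028 mm high. Two 91 mm wide jambs, 168 mm deep, stand either side of the opening from the floor to the top of the opening. A 56 mm thick head sits across the top of both jambs, spanning the full outside width of the frame.

The door frame is against the stool's +x side, with their −y faces flush.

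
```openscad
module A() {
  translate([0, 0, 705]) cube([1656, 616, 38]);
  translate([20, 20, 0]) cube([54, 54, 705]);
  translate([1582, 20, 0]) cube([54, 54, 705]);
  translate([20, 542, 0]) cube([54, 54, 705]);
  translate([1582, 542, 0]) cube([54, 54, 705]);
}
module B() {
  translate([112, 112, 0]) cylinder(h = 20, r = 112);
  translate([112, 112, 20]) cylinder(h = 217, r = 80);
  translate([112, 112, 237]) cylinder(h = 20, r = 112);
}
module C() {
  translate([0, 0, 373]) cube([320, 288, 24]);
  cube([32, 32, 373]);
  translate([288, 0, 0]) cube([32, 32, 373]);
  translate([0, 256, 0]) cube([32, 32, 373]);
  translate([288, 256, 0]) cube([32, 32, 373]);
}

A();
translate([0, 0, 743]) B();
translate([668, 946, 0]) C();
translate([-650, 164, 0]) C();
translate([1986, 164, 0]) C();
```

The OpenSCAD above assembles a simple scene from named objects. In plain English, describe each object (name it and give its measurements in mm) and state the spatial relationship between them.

A is a table: top 1656 mm (x) × 616 mm (y), 38 mm thick, upper face at z = 743 mm, on four 54×54 mm square legs, each inset 20 mm from the nearest pair of top edges, running from z = 0 to the bottom of the top.

B is a spool: two coaxial disc flanges of radius 112 mm and thickness 20 mm, joined by a core cylinder of radius 80 mm and height 217 mm. The lower flange rests on z = 0 and the three cylinders share a vertical axis.

C is a simple wooden stool: a rectangular seat 320 mm (x) by 288 mm (y), 24 mm thick, top face at z = 397 mm, on four square legs, each 32×32 mm in cross-section. The legs rest on z = 0, each flush with a corner of the seat.

The spool is on top of the table. Three stools sit around the table at the +y, −x, +x sides.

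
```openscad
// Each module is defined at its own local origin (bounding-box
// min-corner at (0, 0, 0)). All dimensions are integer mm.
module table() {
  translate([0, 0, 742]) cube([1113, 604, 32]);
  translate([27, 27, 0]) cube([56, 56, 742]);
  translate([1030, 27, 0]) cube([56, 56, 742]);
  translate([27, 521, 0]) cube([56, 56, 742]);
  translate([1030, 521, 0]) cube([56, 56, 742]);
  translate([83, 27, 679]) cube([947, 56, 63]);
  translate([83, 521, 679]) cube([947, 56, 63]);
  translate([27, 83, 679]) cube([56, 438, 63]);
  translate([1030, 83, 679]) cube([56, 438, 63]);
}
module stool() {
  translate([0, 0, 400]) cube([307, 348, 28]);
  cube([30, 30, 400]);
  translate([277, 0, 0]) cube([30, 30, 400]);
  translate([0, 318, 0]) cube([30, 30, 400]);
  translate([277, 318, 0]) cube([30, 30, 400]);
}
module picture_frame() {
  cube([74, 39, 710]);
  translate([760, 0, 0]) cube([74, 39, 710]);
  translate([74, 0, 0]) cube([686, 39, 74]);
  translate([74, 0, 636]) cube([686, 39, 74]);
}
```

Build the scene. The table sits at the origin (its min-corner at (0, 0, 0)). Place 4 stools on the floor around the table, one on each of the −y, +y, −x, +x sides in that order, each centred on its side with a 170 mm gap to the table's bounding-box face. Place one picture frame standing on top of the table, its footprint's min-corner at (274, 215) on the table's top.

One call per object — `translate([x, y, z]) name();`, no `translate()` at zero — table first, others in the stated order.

table();
translate([403, -518, 0]) stool();
translate([403, 774, 0]) stool();
translate([-477, 128, 0]) stool();
translate([1283, 128, 0]) stool();
translate([274, 215, 774]) picture_frame();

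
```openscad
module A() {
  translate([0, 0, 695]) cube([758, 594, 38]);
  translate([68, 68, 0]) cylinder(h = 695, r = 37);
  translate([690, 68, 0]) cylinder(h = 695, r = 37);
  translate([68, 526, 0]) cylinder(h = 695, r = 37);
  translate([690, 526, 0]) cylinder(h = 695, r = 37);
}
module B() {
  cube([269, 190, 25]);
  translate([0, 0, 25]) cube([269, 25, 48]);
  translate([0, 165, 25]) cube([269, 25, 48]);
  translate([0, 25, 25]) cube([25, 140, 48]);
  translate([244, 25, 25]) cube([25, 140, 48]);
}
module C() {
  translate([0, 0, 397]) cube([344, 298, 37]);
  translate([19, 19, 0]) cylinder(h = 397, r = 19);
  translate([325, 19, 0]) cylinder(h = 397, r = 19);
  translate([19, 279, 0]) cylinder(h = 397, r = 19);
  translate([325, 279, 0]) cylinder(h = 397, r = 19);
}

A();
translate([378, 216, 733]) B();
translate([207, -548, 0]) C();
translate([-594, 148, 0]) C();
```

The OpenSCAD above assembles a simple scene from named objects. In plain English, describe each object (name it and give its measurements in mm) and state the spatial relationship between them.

A is a table with a 758×594 mm rectangular top, 38 mm thick, top surface at z = 733 mm, supported by four round legs of 74 mm diameter, each leg's bounding box inset 31 mm from the nearest pair of top edges, running from the floor.

B is an open-topped rectangular box: outside dimensions 269×190×73 mm, with a uniform wall and base thickness of 25 mm. The base is a full 269×190 slab on the floor; four walls sit on top of the base. The front and back walls (the −y and +y sides) span the full width; the two side walls fit between them.

C is a four-legged stool. The seat is a 344×298×37 mm slab whose top surface is at z = 434 mm; four round legs, each 38 mm in diameter, run from the floor (z = 0) to the underside of the seat, each leg's axis is inset half a diameter from the nearest pair of seat edges (so the leg's bounding box is flush with the corner).

The open box is on top of the table. Two stools sit around the table at the −y, −x sides.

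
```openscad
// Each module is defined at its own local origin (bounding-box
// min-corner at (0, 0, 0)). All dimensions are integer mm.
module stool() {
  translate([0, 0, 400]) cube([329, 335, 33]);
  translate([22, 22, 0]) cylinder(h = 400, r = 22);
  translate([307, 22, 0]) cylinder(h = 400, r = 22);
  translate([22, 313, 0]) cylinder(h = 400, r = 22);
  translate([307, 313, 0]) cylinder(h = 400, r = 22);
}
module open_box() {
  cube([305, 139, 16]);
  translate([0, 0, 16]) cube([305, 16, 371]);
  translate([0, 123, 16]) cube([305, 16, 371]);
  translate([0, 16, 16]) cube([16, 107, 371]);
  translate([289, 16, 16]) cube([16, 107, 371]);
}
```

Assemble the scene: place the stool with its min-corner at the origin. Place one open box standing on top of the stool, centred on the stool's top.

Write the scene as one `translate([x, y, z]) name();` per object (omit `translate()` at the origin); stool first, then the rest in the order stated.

stool();
translate([12, 98, 433]) open_box();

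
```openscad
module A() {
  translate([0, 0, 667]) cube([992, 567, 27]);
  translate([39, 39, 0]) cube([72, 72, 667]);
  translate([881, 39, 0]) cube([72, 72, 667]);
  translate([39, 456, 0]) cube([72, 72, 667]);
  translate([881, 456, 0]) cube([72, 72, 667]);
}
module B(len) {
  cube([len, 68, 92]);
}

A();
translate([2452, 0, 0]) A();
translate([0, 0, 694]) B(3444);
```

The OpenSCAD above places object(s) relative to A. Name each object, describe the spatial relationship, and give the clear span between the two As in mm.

A is a table. B is a beam. A beam spans the tops of two tables. The clear span between the two tables is 1460 mm.

Second table starts at x = 2452; first ends at x = 992; clear span = 2452 − 992 = 1460 mm.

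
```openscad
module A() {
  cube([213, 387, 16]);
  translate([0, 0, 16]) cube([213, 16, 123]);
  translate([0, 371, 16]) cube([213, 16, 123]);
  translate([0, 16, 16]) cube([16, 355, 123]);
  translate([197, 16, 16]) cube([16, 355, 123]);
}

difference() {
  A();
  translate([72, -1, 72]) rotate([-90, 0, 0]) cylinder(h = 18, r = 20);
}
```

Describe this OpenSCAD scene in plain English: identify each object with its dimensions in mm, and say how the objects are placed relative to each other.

A is an open-topped rectangular box: outside dimensions 213×387×139 mm, with a uniform wall and base thickness of 16 mm. The base is a full 213×387 slab on the floor; four walls sit on top of the base. The front and back walls (the −y and +y sides) span the full width; the two side walls fit between them.

The open box has a circular hole of radius 20 mm through its front wall, centred at (x = 72, z = 72).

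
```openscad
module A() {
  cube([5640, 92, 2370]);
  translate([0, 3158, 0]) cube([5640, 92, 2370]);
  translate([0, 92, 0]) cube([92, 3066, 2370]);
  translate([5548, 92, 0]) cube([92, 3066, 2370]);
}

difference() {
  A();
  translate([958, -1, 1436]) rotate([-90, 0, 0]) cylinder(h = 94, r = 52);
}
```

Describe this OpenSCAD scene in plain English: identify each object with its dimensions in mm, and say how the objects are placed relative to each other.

A is a box-shaped house frame (walls only): outside footprint 5640×3250 mm, wall height 2370 mm, wall thickness 92 mm. The two y-facing walls run the full x-width; the two x-facing walls fit between the inner faces of the y-facing walls.

The house frame has a circular hole of radius 52 mm through its front wall, centred at (x = 958, z = 1436).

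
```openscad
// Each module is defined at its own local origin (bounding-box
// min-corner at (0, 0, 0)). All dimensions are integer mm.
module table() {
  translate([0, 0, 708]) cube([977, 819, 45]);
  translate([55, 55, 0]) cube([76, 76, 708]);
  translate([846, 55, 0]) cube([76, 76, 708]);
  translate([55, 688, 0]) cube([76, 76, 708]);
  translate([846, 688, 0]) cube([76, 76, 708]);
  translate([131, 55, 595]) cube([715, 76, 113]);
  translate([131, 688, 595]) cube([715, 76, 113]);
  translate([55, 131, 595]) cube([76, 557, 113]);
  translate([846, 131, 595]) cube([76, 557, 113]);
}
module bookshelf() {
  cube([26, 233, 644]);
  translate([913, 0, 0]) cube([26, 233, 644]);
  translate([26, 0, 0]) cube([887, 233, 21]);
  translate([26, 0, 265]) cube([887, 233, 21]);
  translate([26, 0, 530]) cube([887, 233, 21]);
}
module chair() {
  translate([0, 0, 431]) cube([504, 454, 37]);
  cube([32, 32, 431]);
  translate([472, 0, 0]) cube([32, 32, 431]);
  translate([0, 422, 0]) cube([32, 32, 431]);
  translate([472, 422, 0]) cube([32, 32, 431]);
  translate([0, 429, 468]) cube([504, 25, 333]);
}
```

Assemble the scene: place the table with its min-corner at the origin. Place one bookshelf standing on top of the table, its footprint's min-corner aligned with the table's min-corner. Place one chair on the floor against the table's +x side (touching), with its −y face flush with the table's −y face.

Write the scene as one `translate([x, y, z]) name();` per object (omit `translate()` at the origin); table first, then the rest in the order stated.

table();
translate([0, 0, 753]) bookshelf();
translate([977, 0, 0]) chair();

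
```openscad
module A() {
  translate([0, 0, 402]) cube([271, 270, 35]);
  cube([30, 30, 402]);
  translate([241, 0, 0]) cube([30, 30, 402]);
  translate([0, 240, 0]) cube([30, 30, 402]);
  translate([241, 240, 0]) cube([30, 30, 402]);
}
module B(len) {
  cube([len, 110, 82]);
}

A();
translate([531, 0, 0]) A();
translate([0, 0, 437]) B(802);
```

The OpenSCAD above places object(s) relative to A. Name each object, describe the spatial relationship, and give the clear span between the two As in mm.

Second stool starts at x = 531; first ends at x = 271; clear span = 531 − 271 = 260 mm.

A is a stool. B is a beam. A beam spans the tops of two stools. The clear span between the two stools is 260 mm.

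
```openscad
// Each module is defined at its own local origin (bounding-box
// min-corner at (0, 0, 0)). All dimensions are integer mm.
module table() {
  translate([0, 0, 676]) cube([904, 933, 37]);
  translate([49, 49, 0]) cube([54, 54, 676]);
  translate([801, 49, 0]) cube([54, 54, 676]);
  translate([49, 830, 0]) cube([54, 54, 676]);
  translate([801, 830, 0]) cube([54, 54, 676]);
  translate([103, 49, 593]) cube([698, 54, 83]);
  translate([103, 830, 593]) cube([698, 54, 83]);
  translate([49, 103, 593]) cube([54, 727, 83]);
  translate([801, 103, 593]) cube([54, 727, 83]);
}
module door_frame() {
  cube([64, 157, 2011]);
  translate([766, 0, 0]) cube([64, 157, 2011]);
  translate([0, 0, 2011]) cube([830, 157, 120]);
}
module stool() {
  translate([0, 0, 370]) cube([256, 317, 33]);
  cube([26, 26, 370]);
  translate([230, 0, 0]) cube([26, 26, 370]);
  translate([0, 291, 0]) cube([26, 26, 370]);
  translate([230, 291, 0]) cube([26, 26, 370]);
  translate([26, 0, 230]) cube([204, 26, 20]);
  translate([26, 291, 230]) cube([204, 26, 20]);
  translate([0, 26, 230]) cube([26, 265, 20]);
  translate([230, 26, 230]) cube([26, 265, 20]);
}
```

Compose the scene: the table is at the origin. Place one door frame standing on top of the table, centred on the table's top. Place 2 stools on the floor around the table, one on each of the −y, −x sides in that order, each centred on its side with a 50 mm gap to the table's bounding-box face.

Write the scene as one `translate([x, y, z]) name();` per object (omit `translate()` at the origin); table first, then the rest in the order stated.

table();
translate([37, 388, 713]) door_frame();
translate([324, -367, 0]) stool();
translate([-306, 308, 0]) stool();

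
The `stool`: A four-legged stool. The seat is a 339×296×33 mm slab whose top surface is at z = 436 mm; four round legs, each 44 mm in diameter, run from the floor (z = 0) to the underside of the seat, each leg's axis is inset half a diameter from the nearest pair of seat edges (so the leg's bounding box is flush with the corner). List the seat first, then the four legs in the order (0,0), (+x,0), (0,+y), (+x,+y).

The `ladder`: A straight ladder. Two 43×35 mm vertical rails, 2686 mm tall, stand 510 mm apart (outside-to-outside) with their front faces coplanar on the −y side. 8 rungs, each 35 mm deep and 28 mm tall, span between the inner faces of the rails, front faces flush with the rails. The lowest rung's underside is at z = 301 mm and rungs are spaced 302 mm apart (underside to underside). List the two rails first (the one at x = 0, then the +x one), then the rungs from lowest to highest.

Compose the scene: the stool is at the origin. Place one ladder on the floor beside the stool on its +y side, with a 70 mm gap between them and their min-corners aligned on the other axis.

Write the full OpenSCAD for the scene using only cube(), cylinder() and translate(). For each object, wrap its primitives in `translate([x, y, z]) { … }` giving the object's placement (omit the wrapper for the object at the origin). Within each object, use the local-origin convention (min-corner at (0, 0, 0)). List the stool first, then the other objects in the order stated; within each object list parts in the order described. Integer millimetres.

translate([0, 0, 403]) cube([339, 296, 33]);
translate([22, 22, 0]) cylinder(h = 403, r = 22);
translate([317, 22, 0]) cylinder(h = 403, r = 22);
translate([22, 274, 0]) cylinder(h = 403, r = 22);
translate([317, 274, 0]) cylinder(h = 403, r = 22);
translate([0, 366, 0]) {
  cube([43, 35, 2686]);
  translate([467, 0, 0]) cube([43, 35, 2686]);
  translate([43, 0, 301]) cube([424, 35, 28]);
  translate([43, 0, 603]) cube([424, 35, 28]);
  translate([43, 0, 905]) cube([424, 35, 28]);
  translate([43, 0, 1207]) cube([424, 35, 28]);
  translate([43, 0, 1509]) cube([424, 35, 28]);
  translate([43, 0, 1811]) cube([424, 35, 28]);
  translate([43, 0, 2113]) cube([424, 35, 28]);
  translate([43, 0, 2415]) cube([424, 35, 28]);
}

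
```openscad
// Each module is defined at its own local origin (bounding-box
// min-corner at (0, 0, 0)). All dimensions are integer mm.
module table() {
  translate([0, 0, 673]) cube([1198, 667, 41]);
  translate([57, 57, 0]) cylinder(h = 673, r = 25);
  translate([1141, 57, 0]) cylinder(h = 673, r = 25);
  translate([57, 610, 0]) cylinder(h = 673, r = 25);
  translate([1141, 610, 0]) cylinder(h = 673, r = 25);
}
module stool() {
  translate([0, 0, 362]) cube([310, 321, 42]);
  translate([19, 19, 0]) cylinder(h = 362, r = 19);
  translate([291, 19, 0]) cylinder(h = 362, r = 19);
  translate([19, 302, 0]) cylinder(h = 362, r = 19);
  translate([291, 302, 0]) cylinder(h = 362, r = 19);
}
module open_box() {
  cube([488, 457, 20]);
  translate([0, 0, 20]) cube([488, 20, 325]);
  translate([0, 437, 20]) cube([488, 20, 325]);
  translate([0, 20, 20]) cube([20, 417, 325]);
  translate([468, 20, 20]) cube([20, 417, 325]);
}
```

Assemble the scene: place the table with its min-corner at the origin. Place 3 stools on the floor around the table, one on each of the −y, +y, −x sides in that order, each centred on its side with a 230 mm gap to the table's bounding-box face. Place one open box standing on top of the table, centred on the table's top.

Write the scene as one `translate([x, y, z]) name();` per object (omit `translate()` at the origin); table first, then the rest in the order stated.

table();
translate([444, -551, 0]) stool();
translate([444, 897, 0]) stool();
translate([-540, 173, 0]) stool();
translate([355, 105, 714]) open_box();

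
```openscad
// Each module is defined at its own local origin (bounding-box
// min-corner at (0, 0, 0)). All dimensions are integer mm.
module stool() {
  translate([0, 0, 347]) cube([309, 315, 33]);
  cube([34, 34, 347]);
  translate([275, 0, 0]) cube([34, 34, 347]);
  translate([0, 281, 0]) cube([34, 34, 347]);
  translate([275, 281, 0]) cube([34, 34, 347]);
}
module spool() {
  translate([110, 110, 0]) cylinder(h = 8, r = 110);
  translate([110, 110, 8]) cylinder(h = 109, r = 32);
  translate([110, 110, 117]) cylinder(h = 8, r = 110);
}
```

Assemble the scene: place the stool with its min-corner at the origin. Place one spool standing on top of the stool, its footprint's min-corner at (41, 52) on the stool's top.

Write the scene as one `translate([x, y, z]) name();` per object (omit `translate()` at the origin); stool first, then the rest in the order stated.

stool();
translate([41, 52, 380]) spool();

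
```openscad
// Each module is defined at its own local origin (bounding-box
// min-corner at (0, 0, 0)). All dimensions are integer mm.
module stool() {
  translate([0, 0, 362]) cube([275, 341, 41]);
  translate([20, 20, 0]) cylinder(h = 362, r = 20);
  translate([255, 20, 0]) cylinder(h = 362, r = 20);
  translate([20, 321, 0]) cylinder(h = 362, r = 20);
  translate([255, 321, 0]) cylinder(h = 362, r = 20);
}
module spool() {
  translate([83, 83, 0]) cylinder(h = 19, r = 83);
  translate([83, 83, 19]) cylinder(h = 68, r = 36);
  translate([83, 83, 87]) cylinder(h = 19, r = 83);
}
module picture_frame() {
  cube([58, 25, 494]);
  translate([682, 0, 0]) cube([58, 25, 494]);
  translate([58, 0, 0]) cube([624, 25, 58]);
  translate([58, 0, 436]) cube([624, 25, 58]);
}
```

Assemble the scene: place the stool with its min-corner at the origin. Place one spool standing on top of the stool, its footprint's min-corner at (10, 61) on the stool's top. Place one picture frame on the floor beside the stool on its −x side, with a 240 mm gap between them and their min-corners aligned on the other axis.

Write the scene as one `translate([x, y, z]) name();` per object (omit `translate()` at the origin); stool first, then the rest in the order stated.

stool();
translate([10, 61, 403]) spool();
translate([-980, 0, 0]) picture_frame();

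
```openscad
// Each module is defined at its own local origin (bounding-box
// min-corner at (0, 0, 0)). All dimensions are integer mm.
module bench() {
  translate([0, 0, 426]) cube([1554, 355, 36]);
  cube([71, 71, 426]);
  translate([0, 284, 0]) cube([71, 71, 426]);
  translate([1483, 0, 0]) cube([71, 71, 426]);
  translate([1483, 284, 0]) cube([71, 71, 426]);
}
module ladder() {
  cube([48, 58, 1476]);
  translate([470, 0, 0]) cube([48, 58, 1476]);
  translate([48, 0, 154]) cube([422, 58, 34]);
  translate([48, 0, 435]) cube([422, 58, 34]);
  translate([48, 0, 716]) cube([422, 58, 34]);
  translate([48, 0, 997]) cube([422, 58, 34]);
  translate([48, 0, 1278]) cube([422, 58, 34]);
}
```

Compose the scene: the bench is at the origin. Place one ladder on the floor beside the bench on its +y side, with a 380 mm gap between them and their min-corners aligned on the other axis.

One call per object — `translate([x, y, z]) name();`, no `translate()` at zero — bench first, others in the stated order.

bench();
translate([0, 735, 0]) ladder();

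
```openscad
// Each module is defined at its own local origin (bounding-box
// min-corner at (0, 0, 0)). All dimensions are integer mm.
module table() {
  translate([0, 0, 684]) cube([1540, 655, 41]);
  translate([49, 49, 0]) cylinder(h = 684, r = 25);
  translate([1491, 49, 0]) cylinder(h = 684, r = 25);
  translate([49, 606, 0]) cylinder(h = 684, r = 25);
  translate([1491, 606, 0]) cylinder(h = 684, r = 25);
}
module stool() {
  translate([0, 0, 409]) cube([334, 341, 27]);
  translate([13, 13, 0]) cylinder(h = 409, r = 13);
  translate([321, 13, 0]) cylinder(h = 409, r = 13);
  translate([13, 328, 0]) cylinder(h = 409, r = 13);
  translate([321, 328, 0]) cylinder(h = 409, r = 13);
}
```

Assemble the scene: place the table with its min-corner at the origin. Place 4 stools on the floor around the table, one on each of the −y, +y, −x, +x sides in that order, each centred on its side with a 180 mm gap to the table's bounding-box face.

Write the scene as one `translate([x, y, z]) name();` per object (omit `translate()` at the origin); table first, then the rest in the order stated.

table();
translate([603, -521, 0]) stool();
translate([603, 835, 0]) stool();
translate([-514, 157, 0]) stool();
translate([1720, 157, 0]) stool();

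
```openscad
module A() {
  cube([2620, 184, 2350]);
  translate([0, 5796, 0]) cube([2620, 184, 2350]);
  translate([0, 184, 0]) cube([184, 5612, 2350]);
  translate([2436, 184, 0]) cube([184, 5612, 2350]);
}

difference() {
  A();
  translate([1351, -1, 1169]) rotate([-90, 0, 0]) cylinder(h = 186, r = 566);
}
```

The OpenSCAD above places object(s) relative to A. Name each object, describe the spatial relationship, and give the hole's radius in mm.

A is a house frame. The house frame has a circular hole through its front wall. The hole's radius is 566 mm.

The subtracted cylinder has r = 566 mm.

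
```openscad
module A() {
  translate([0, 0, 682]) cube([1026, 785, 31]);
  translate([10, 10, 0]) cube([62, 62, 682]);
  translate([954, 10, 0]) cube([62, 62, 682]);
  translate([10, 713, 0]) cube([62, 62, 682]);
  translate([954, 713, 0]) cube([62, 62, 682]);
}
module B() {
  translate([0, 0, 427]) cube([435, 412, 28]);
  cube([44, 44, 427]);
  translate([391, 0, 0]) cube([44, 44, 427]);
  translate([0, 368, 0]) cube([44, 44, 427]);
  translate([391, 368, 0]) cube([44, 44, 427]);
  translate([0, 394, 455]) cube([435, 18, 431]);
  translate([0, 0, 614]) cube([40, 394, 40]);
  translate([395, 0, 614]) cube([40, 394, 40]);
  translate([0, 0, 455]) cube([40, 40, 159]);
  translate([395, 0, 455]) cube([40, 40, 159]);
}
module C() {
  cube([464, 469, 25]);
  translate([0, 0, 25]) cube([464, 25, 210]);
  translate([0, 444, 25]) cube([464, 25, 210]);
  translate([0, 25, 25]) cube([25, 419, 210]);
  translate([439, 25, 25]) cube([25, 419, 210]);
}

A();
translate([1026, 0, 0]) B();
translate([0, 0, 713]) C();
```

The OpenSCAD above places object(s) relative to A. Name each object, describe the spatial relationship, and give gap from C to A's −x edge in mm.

A is a table. B is a chair. C is an open box. The chair is against the table's +x side, with their −y faces flush. The open box is on top of the table. The gap from the open box to the table's −x edge is 0 mm.

The open box's min-x is at 0; the table's min-x is 0; gap = 0 mm.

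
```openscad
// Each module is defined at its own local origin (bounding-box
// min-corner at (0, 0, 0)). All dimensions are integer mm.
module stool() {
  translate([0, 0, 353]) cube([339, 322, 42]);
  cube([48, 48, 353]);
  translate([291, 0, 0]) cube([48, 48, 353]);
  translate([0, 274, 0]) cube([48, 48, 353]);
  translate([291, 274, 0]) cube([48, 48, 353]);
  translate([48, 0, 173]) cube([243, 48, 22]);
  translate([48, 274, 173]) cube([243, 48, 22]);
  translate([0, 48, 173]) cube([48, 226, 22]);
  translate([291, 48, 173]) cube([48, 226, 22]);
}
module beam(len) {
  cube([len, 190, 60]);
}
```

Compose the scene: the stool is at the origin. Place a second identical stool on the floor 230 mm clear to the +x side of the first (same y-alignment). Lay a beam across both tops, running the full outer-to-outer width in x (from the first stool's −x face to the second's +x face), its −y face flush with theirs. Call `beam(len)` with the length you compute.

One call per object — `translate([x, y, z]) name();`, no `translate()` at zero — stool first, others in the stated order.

stool();
translate([569, 0, 0]) stool();
translate([0, 0, 395]) beam(908);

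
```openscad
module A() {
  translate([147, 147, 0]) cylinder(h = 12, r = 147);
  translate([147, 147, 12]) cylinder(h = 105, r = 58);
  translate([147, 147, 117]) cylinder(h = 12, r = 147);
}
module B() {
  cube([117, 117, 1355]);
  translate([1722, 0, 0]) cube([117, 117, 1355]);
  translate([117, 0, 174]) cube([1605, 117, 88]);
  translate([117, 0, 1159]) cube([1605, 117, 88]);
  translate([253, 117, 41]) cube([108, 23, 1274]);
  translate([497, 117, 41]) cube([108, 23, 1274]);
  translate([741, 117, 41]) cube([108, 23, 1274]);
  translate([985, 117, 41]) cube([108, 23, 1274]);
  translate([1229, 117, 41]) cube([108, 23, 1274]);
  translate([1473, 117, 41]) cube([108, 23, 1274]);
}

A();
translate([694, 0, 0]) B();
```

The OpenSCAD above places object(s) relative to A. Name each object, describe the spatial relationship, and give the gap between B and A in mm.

The fence section's nearest face is 400 mm from the spool's +x face.

A is a spool. B is a fence section. The fence section is on the floor beside the spool on its +x side. The gap between the fence section and the spool is 400 mm.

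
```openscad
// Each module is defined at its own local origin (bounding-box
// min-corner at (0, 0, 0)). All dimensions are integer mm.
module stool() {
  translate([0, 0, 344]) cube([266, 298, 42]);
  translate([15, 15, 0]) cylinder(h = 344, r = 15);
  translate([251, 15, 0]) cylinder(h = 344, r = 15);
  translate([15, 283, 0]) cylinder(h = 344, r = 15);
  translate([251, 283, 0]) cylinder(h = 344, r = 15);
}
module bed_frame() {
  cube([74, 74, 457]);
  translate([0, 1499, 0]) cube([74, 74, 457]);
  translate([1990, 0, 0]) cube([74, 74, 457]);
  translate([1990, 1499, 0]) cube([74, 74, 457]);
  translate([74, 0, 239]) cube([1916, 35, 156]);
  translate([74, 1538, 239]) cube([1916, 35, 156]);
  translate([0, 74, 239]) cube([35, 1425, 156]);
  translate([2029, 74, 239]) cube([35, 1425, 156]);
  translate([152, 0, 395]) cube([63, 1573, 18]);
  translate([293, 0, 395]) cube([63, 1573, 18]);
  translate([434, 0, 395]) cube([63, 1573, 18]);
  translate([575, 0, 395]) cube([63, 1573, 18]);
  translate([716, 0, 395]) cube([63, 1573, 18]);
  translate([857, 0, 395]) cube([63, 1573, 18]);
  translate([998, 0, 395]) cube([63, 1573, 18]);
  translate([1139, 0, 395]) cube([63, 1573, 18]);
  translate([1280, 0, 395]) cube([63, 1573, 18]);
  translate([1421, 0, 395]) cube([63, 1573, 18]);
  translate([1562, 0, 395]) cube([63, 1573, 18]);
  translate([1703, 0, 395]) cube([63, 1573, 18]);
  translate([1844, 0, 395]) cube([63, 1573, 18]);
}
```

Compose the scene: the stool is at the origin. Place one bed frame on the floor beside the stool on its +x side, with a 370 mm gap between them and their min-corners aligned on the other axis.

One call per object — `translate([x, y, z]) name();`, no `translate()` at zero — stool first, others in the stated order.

stool();
translate([636, 0, 0]) bed_frame();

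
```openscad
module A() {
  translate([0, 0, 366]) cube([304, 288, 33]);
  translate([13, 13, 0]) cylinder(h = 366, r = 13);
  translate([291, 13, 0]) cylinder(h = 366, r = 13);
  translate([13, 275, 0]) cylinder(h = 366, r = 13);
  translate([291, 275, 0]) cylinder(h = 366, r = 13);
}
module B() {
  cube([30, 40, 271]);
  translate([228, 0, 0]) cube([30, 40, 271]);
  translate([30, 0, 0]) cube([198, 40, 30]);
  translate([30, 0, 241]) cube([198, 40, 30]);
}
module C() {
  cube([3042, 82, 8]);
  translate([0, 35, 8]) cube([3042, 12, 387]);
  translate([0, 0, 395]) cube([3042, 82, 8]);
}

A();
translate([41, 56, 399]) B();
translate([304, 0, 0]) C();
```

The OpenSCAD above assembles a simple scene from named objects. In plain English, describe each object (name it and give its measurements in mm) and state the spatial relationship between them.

A is a simple wooden stool: a rectangular seat 304 mm (x) by 288 mm (y), 33 mm thick, top face at z = 399 mm, on four round legs, each 26 mm in diameter. The legs rest on z = 0, each leg's axis is inset half a diameter from the nearest pair of seat edges (so the leg's bounding box is flush with the corner).

B is a picture frame with a 198×211 mm rectangular opening (x by z) and a uniform 30 mm border on every side. Frame depth is 40 mm along y. It is built from two vertical stiles running the full outside height and two horizontal rails spanning the gap between the stiles.

C is an I-beam lying along x, 3042 mm long. Overall section height 403 mm. Two flanges 82 mm wide (y) and 8 mm thick, one on the floor and one at the top; a web 12 mm thick runs between them, centred on the flange width.

The picture frame is on top of the stool. The I-beam is against the stool's +x side, with their −y faces flush.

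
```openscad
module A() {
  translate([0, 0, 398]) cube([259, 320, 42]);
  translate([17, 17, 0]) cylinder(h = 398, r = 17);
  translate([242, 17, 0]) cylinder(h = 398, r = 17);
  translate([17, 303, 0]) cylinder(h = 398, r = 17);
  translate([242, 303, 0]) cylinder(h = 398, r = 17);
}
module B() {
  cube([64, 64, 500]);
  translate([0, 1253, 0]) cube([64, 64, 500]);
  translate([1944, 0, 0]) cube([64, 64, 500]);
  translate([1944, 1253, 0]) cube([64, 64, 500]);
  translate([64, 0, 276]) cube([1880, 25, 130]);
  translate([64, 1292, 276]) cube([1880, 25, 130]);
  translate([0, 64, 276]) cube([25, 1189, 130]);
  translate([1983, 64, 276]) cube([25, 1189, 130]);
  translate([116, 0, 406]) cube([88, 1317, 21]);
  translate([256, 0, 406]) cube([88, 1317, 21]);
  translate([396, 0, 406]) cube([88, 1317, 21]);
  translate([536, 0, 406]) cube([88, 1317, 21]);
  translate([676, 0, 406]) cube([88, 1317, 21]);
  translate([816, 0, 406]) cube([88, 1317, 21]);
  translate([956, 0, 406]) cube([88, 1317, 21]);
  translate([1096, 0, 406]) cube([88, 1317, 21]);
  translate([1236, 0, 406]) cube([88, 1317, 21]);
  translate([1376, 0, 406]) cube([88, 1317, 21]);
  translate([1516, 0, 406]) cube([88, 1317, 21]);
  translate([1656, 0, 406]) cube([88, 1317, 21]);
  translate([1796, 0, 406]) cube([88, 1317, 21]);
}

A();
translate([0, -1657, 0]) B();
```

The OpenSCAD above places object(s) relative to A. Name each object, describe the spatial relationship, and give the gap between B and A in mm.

A is a stool. B is a bed frame. The bed frame is on the floor beside the stool on its −y side. The gap between the bed frame and the stool is 340 mm.

The bed frame's nearest face is 340 mm from the stool's −y face.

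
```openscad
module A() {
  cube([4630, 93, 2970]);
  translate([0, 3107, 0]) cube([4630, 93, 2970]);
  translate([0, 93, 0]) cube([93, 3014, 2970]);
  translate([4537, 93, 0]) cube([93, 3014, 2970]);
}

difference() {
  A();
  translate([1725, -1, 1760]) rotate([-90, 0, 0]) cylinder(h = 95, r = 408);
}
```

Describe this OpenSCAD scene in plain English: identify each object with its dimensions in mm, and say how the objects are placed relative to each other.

A is the wall frame of a small rectangular building: four walls, each 2970 mm tall and 93 mm thick, enclosing a footprint 4630 mm (x) by 3200 mm (y) outside-to-outside, with no floor or roof. The front and back walls (the −y and +y sides) span the full width; the two side walls fit between them.

The house frame has a circular hole of radius 408 mm through its front wall, centred at (x = 1725, z = 1760).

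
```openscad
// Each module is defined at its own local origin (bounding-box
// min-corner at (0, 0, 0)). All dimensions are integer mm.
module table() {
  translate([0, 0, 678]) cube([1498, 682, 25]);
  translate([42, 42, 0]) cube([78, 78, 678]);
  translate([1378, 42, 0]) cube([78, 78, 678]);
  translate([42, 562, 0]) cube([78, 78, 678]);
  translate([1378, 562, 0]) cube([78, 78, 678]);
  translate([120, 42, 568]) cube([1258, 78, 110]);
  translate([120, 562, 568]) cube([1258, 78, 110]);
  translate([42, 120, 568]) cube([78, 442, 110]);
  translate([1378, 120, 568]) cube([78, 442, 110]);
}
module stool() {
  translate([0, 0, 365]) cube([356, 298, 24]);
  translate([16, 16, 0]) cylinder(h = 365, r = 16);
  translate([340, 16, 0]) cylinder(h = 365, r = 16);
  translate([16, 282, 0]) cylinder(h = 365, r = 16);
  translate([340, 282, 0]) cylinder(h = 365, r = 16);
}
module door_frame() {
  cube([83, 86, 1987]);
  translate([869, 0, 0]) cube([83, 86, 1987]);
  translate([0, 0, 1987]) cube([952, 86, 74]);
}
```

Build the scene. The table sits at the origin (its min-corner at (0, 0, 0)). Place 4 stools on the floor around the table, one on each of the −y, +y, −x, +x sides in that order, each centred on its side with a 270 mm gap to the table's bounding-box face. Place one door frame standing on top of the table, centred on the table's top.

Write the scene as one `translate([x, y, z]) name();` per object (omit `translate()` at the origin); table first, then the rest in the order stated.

table();
translate([571, -568, 0]) stool();
translate([571, 952, 0]) stool();
translate([-626, 192, 0]) stool();
translate([1768, 192, 0]) stool();
translate([273, 298, 703]) door_frame();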